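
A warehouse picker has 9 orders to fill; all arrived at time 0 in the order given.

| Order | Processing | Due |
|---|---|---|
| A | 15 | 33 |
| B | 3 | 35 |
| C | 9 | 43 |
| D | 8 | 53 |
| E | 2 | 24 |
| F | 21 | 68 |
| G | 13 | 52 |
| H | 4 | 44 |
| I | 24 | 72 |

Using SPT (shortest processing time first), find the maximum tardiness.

SPT (increasing processing time): E B H D C G A F I.
E: 0→2, due 24, tardiness 0
B: 2→5, due 35, tardiness 0
H: 5→9, due 44, tardiness 0
D: 9→17, due 53, tardiness 0
C: 17→26, due 43, tardiness 0
G: 26→39, due 52, tardiness 0
A: 39→54, due 33, tardiness 21
F: 54→75, due 68, tardiness 7
I: 75→99, due 72, tardiness 27
Maximum = 27.

27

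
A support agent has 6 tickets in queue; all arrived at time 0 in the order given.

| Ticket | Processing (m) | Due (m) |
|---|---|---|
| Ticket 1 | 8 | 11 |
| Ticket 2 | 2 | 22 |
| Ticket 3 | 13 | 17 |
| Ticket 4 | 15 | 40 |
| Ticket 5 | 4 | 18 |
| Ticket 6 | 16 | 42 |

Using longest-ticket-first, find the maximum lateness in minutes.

LPT (decreasing processing time): Ticket 6 Ticket 4 Ticket 3 Ticket 1 Ticket 5 Ticket 2.
Ticket 6: 0→16, due 42, lateness -26
Ticket 4: 16→31, due 40, lateness -9
Ticket 3: 31→44, due 17, lateness 27
Ticket 1: 44→52, due 11, lateness 41
Ticket 5: 52→56, due 18, lateness 38
Ticket 2: 56→58, due 22, lateness 36
Maximum = 41.

41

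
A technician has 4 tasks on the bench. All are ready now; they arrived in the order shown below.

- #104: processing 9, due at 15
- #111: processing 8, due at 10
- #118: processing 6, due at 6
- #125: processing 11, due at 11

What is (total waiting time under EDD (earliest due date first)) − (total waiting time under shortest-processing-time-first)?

EDD (increasing due date): #118 #111 #125 #104.
#118: waits 0, runs 0→6
#111: waits 6, runs 6→14
#125: waits 14, runs 14→25
#104: waits 25, runs 25→34
Sum = 0+6+14+25 = 45.
SPT (increasing processing time): #118 #111 #104 #125.
#118: waits 0, runs 0→6
#111: waits 6, runs 6→14
#104: waits 14, runs 14→23
#125: waits 23, runs 23→34
Sum = 0+6+14+23 = 43.
Difference = 45 − 43 = 2.

2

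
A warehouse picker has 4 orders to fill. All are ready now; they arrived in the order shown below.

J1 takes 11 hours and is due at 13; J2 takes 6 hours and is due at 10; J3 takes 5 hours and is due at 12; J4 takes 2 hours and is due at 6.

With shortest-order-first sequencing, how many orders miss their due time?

SPT (increasing processing time): J4 J3 J2 J1.
J4: 0→2, due 6, tardiness 0
J3: 2→7, due 12, tardiness 0
J2: 7→13, due 10, tardiness 3
J1: 13→24, due 13, tardiness 11
Late orders: 2.

2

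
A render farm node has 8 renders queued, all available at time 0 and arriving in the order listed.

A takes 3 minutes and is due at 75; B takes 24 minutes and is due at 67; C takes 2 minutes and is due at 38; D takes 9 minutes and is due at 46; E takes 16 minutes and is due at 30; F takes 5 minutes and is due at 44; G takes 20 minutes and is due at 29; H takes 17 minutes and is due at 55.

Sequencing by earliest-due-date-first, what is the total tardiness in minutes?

EDD (increasing due date): G E C F D H B A.
G: 0→20, due 29, tardiness 0
E: 20→36, due 30, tardiness 6
C: 36→38, due 38, tardiness 0
F: 38→43, due 44, tardiness 0
D: 43→52, due 46, tardiness 6
H: 52→69, due 55, tardiness 14
B: 69→93, due 67, tardiness 26
A: 93→96, due 75, tardiness 21
Sum = 0+6+0+0+6+14+26+21 = 73.

73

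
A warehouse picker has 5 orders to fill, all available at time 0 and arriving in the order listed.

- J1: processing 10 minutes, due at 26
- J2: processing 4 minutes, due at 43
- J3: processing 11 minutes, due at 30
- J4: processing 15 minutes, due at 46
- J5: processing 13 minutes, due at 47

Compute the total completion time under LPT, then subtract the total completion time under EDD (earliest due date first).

LPT (decreasing processing time): J4 J5 J3 J1 J2.
J4: 0→15
J5: 15→28
J3: 28→39
J1: 39→49
J2: 49→53
Sum = 15+28+39+49+53 = 184.
EDD (increasing due date): J1 J3 J2 J4 J5.
J1: 0→10
J3: 10→21
J2: 21→25
J4: 25→40
J5: 40→53
Sum = 10+21+25+40+53 = 149.
Difference = 184 − 149 = 35.

35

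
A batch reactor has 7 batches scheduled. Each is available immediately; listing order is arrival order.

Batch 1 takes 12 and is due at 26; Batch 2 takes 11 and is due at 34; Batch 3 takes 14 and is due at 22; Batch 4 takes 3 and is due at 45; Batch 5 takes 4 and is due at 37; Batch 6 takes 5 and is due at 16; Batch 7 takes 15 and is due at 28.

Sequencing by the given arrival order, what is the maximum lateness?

36

FIFO (arrival order): Batch 1 Batch 2 Batch 3 Batch 4 Batch 5 Batch 6 Batch 7.
Batch 1: 0→12, due 26, lateness -14
Batch 2: 12→23, due 34, lateness -11
Batch 3: 23→37, due 22, lateness 15
Batch 4: 37→40, due 45, lateness -5
Batch 5: 40→44, due 37, lateness 7
Batch 6: 44→49, due 16, lateness 33
Batch 7: 49→64, due 28, lateness 36
Maximum = 36.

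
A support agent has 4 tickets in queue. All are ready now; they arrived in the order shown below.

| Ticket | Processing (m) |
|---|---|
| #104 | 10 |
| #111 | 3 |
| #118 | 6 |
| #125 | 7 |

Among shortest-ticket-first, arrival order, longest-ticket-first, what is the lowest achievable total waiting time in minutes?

28

SPT (increasing processing time): #111 #118 #125 #104.
#111: waits 0, runs 0→3
#118: waits 3, runs 3→9
#125: waits 9, runs 9→16
#104: waits 16, runs 16→26
Sum = 0+3+9+16 = 28.
FIFO (arrival order): #104 #111 #118 #125.
#104: waits 0, runs 0→10
#111: waits 10, runs 10→13
#118: waits 13, runs 13→19
#125: waits 19, runs 19→26
Sum = 0+10+13+19 = 42.
LPT (decreasing processing time): #104 #125 #118 #111.
#104: waits 0, runs 0→10
#125: waits 10, runs 10→17
#118: waits 17, runs 17→23
#111: waits 23, runs 23→26
Sum = 0+10+17+23 = 50.
SPT 28, FIFO 42, LPT 50 → minimum 28.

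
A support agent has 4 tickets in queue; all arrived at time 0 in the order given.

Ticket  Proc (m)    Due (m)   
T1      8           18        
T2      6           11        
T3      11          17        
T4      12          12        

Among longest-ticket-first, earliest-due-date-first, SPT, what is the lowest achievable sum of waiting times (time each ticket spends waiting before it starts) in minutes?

45

LPT (decreasing processing time): T4 T3 T1 T2.
T4: waits 0, runs 0→12
T3: waits 12, runs 12→23
T1: waits 23, runs 23→31
T2: waits 31, runs 31→37
Sum = 0+12+23+31 = 66.
EDD (increasing due date): T2 T4 T3 T1.
T2: waits 0, runs 0→6
T4: waits 6, runs 6→18
T3: waits 18, runs 18→29
T1: waits 29, runs 29→37
Sum = 0+6+18+29 = 53.
SPT (increasing processing time): T2 T1 T3 T4.
T2: waits 0, runs 0→6
T1: waits 6, runs 6→14
T3: waits 14, runs 14→25
T4: waits 25, runs 25→37
Sum = 0+6+14+25 = 45.
LPT 66, EDD 53, SPT 45 → minimum 45.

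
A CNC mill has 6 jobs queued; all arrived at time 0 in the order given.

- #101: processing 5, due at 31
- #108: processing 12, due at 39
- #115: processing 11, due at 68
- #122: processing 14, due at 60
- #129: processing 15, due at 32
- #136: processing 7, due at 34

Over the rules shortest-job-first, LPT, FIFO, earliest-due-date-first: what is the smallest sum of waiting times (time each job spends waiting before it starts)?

SPT (increasing processing time): #101 #136 #115 #108 #122 #129.
#101: waits 0, runs 0→5
#136: waits 5, runs 5→12
#115: waits 12, runs 12→23
#108: waits 23, runs 23→35
#122: waits 35, runs 35→49
#129: waits 49, runs 49→64
Sum = 0+5+12+23+35+49 = 124.
LPT (decreasing processing time): #129 #122 #108 #115 #136 #101.
#129: waits 0, runs 0→15
#122: waits 15, runs 15→29
#108: waits 29, runs 29→41
#115: waits 41, runs 41→52
#136: waits 52, runs 52→59
#101: waits 59, runs 59→64
Sum = 0+15+29+41+52+59 = 196.
FIFO (arrival order): #101 #108 #115 #122 #129 #136.
#101: waits 0, runs 0→5
#108: waits 5, runs 5→17
#115: waits 17, runs 17→28
#122: waits 28, runs 28→42
#129: waits 42, runs 42→57
#136: waits 57, runs 57→64
Sum = 0+5+17+28+42+57 = 149.
EDD (increasing due date): #101 #129 #136 #108 #122 #115.
#101: waits 0, runs 0→5
#129: waits 5, runs 5→20
#136: waits 20, runs 20→27
#108: waits 27, runs 27→39
#122: waits 39, runs 39→53
#115: waits 53, runs 53→64
Sum = 0+5+20+27+39+53 = 144.
SPT 124, LPT 196, FIFO 149, EDD 144 → minimum 124.

124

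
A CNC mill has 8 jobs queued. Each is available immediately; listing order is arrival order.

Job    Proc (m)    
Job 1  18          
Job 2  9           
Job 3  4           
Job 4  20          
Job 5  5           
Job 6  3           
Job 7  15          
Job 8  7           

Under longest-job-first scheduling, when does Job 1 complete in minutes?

LPT (decreasing processing time): Job 4 Job 1 Job 7 Job 2 Job 8 Job 5 Job 3 Job 6.
Job 4: 0→20
Job 1: 20→38

38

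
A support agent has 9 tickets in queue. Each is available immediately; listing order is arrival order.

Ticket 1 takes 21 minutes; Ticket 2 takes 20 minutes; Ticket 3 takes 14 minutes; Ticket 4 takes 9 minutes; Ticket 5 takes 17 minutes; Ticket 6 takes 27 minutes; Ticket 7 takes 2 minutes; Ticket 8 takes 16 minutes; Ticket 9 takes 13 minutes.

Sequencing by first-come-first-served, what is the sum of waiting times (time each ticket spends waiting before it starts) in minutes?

606

FIFO (arrival order): Ticket 1 Ticket 2 Ticket 3 Ticket 4 Ticket 5 Ticket 6 Ticket 7 Ticket 8 Ticket 9.
Ticket 1: waits 0, runs 0→21
Ticket 2: waits 21, runs 21→41
Ticket 3: waits 41, runs 41→55
Ticket 4: waits 55, runs 55→64
Ticket 5: waits 64, runs 64→81
Ticket 6: waits 81, runs 81→108
Ticket 7: waits 108, runs 108→110
Ticket 8: waits 110, runs 110→126
Ticket 9: waits 126, runs 126→139
Sum = 0+21+41+55+64+81+108+110+126 = 606.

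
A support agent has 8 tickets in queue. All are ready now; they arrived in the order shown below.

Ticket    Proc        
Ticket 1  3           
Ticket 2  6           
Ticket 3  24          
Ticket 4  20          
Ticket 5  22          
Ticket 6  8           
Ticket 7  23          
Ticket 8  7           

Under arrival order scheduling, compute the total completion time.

FIFO (arrival order): Ticket 1 Ticket 2 Ticket 3 Ticket 4 Ticket 5 Ticket 6 Ticket 7 Ticket 8.
Ticket 1: 0→3
Ticket 2: 3→9
Ticket 3: 9→33
Ticket 4: 33→53
Ticket 5: 53→75
Ticket 6: 75→83
Ticket 7: 83→106
Ticket 8: 106→113
Sum = 3+9+33+53+75+83+106+113 = 475.

475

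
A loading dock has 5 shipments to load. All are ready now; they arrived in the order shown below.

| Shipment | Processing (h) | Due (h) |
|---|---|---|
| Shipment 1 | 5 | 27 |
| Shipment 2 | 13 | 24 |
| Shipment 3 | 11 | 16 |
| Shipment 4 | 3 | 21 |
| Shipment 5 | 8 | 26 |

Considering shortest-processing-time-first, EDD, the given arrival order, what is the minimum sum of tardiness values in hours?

25

SPT (increasing processing time): Shipment 4 Shipment 1 Shipment 5 Shipment 3 Shipment 2.
Shipment 4: 0→3, due 21, tardiness 0
Shipment 1: 3→8, due 27, tardiness 0
Shipment 5: 8→16, due 26, tardiness 0
Shipment 3: 16→27, due 16, tardiness 11
Shipment 2: 27→40, due 24, tardiness 16
Sum = 0+0+0+11+16 = 27.
EDD (increasing due date): Shipment 3 Shipment 4 Shipment 2 Shipment 5 Shipment 1.
Shipment 3: 0→11, due 16, tardiness 0
Shipment 4: 11→14, due 21, tardiness 0
Shipment 2: 14→27, due 24, tardiness 3
Shipment 5: 27→35, due 26, tardiness 9
Shipment 1: 35→40, due 27, tardiness 13
Sum = 0+0+3+9+13 = 25.
FIFO (arrival order): Shipment 1 Shipment 2 Shipment 3 Shipment 4 Shipment 5.
Shipment 1: 0→5, due 27, tardiness 0
Shipment 2: 5→18, due 24, tardiness 0
Shipment 3: 18→29, due 16, tardiness 13
Shipment 4: 29→32, due 21, tardiness 11
Shipment 5: 32→40, due 26, tardiness 14
Sum = 0+0+13+11+14 = 38.
SPT 27, EDD 25, FIFO 38 → minimum 25.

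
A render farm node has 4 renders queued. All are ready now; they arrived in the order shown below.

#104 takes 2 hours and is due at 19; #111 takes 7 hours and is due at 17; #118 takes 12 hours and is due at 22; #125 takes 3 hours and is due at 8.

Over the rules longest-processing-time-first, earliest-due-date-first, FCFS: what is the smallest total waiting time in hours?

25

LPT (decreasing processing time): #118 #111 #125 #104.
#118: waits 0, runs 0→12
#111: waits 12, runs 12→19
#125: waits 19, runs 19→22
#104: waits 22, runs 22→24
Sum = 0+12+19+22 = 53.
EDD (increasing due date): #125 #111 #104 #118.
#125: waits 0, runs 0→3
#111: waits 3, runs 3→10
#104: waits 10, runs 10→12
#118: waits 12, runs 12→24
Sum = 0+3+10+12 = 25.
FIFO (arrival order): #104 #111 #118 #125.
#104: waits 0, runs 0→2
#111: waits 2, runs 2→9
#118: waits 9, runs 9→21
#125: waits 21, runs 21→24
Sum = 0+2+9+21 = 32.
LPT 53, EDD 25, FIFO 32 → minimum 25.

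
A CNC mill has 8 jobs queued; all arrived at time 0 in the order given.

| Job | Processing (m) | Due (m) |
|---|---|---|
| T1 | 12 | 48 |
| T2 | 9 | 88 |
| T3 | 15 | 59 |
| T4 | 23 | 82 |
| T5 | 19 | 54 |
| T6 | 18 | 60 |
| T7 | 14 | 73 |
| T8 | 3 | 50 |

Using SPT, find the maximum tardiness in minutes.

SPT (increasing processing time): T8 T2 T1 T7 T3 T6 T5 T4.
T8: 0→3, due 50, tardiness 0
T2: 3→12, due 88, tardiness 0
T1: 12→24, due 48, tardiness 0
T7: 24→38, due 73, tardiness 0
T3: 38→53, due 59, tardiness 0
T6: 53→71, due 60, tardiness 11
T5: 71→90, due 54, tardiness 36
T4: 90→113, due 82, tardiness 31
Maximum = 36.

36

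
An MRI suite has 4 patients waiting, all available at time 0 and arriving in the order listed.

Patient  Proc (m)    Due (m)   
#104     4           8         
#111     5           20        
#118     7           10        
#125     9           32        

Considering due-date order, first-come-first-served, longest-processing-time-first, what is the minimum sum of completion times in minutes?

54

EDD (increasing due date): #104 #118 #111 #125.
#104: 0→4
#118: 4→11
#111: 11→16
#125: 16→25
Sum = 4+11+16+25 = 56.
FIFO (arrival order): #104 #111 #118 #125.
#104: 0→4
#111: 4→9
#118: 9→16
#125: 16→25
Sum = 4+9+16+25 = 54.
LPT (decreasing processing time): #125 #118 #111 #104.
#125: 0→9
#118: 9→16
#111: 16→21
#104: 21→25
Sum = 9+16+21+25 = 71.
EDD 56, FIFO 54, LPT 71 → minimum 54.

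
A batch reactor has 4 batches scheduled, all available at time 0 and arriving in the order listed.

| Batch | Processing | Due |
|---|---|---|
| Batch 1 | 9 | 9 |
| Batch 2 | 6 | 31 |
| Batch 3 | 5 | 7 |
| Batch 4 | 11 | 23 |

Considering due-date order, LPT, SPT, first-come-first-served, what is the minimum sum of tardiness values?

EDD (increasing due date): Batch 3 Batch 1 Batch 4 Batch 2.
Batch 3: 0→5, due 7, tardiness 0
Batch 1: 5→14, due 9, tardiness 5
Batch 4: 14→25, due 23, tardiness 2
Batch 2: 25→31, due 31, tardiness 0
Sum = 0+5+2+0 = 7.
LPT (decreasing processing time): Batch 4 Batch 1 Batch 2 Batch 3.
Batch 4: 0→11, due 23, tardiness 0
Batch 1: 11→20, due 9, tardiness 11
Batch 2: 20→26, due 31, tardiness 0
Batch 3: 26→31, due 7, tardiness 24
Sum = 0+11+0+24 = 35.
SPT (increasing processing time): Batch 3 Batch 2 Batch 1 Batch 4.
Batch 3: 0→5, due 7, tardiness 0
Batch 2: 5→11, due 31, tardiness 0
Batch 1: 11→20, due 9, tardiness 11
Batch 4: 20→31, due 23, tardiness 8
Sum = 0+0+11+8 = 19.
FIFO (arrival order): Batch 1 Batch 2 Batch 3 Batch 4.
Batch 1: 0→9, due 9, tardiness 0
Batch 2: 9→15, due 31, tardiness 0
Batch 3: 15→20, due 7, tardiness 13
Batch 4: 20→31, due 23, tardiness 8
Sum = 0+0+13+8 = 21.
EDD 7, LPT 35, SPT 19, FIFO 21 → minimum 7.

7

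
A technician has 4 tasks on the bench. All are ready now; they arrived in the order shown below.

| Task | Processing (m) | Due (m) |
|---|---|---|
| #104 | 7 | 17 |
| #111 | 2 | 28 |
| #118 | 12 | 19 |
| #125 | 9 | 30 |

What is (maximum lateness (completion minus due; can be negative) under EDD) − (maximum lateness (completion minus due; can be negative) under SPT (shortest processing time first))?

-11

EDD (increasing due date): #104 #118 #111 #125.
#104: 0→7, due 17, lateness -10
#118: 7→19, due 19, lateness 0
#111: 19→21, due 28, lateness -7
#125: 21→30, due 30, lateness 0
Maximum = 0.
SPT (increasing processing time): #111 #104 #125 #118.
#111: 0→2, due 28, lateness -26
#104: 2→9, due 17, lateness -8
#125: 9→18, due 30, lateness -12
#118: 18→30, due 19, lateness 11
Maximum = 11.
Difference = 0 − 11 = -11.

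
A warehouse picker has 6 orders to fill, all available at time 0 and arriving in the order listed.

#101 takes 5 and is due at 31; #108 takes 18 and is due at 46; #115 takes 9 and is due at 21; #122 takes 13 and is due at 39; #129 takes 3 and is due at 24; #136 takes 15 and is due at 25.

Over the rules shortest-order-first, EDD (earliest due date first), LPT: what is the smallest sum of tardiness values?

26

SPT (increasing processing time): #129 #101 #115 #122 #136 #108.
#129: 0→3, due 24, tardiness 0
#101: 3→8, due 31, tardiness 0
#115: 8→17, due 21, tardiness 0
#122: 17→30, due 39, tardiness 0
#136: 30→45, due 25, tardiness 20
#108: 45→63, due 46, tardiness 17
Sum = 0+0+0+0+20+17 = 37.
EDD (increasing due date): #115 #129 #136 #101 #122 #108.
#115: 0→9, due 21, tardiness 0
#129: 9→12, due 24, tardiness 0
#136: 12→27, due 25, tardiness 2
#101: 27→32, due 31, tardiness 1
#122: 32→45, due 39, tardiness 6
#108: 45→63, due 46, tardiness 17
Sum = 0+0+2+1+6+17 = 26.
LPT (decreasing processing time): #108 #136 #122 #115 #101 #129.
#108: 0→18, due 46, tardiness 0
#136: 18→33, due 25, tardiness 8
#122: 33→46, due 39, tardiness 7
#115: 46→55, due 21, tardiness 34
#101: 55→60, due 31, tardiness 29
#129: 60→63, due 24, tardiness 39
Sum = 0+8+7+34+29+39 = 117.
SPT 37, EDD 26, LPT 117 → minimum 26.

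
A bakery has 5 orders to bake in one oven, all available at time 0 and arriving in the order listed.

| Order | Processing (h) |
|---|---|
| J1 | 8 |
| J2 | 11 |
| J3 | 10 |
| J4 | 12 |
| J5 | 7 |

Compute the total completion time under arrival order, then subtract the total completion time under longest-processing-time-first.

FIFO (arrival order): J1 J2 J3 J4 J5.
J1: 0→8
J2: 8→19
J3: 19→29
J4: 29→41
J5: 41→48
Sum = 8+19+29+41+48 = 145.
LPT (decreasing processing time): J4 J2 J3 J1 J5.
J4: 0→12
J2: 12→23
J3: 23→33
J1: 33→41
J5: 41→48
Sum = 12+23+33+41+48 = 157.
Difference = 145 − 157 = -12.

-12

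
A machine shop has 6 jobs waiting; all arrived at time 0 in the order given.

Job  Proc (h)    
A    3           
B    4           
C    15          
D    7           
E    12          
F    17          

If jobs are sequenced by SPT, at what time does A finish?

SPT (increasing processing time): A B D E C F.
A: 0→3

3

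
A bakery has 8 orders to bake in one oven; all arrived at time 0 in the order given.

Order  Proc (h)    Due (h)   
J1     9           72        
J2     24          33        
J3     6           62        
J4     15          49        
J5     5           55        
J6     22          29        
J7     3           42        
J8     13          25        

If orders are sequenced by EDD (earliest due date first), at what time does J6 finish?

EDD (increasing due date): J8 J6 J2 J7 J4 J5 J3 J1.
J8: 0→13
J6: 13→35

35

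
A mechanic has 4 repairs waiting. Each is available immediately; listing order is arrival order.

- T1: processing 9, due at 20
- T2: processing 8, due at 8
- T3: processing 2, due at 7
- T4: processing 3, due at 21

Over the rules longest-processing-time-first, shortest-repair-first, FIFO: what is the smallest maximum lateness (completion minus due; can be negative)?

LPT (decreasing processing time): T1 T2 T4 T3.
T1: 0→9, due 20, lateness -11
T2: 9→17, due 8, lateness 9
T4: 17→20, due 21, lateness -1
T3: 20→22, due 7, lateness 15
Maximum = 15.
SPT (increasing processing time): T3 T4 T2 T1.
T3: 0→2, due 7, lateness -5
T4: 2→5, due 21, lateness -16
T2: 5→13, due 8, lateness 5
T1: 13→22, due 20, lateness 2
Maximum = 5.
FIFO (arrival order): T1 T2 T3 T4.
T1: 0→9, due 20, lateness -11
T2: 9→17, due 8, lateness 9
T3: 17→19, due 7, lateness 12
T4: 19→22, due 21, lateness 1
Maximum = 12.
LPT 15, SPT 5, FIFO 12 → minimum 5.

5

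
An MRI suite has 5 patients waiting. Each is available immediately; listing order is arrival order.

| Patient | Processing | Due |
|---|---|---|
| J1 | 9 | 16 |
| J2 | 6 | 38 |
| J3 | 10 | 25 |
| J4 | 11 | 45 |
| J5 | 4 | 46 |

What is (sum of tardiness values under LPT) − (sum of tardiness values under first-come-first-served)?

LPT (decreasing processing time): J4 J3 J1 J2 J5.
J4: 0→11, due 45, tardiness 0
J3: 11→21, due 25, tardiness 0
J1: 21→30, due 16, tardiness 14
J2: 30→36, due 38, tardiness 0
J5: 36→40, due 46, tardiness 0
Sum = 0+0+14+0+0 = 14.
FIFO (arrival order): J1 J2 J3 J4 J5.
J1: 0→9, due 16, tardiness 0
J2: 9→15, due 38, tardiness 0
J3: 15→25, due 25, tardiness 0
J4: 25→36, due 45, tardiness 0
J5: 36→40, due 46, tardiness 0
Sum = 0+0+0+0+0 = 0.
Difference = 14 − 0 = 14.

14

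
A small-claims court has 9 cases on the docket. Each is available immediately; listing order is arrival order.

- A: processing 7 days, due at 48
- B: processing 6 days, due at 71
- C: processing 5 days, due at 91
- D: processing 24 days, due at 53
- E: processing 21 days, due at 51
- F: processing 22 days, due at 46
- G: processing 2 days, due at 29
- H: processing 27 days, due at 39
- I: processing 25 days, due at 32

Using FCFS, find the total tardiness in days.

FIFO (arrival order): A B C D E F G H I.
A: 0→7, due 48, tardiness 0
B: 7→13, due 71, tardiness 0
C: 13→18, due 91, tardiness 0
D: 18→42, due 53, tardiness 0
E: 42→63, due 51, tardiness 12
F: 63→85, due 46, tardiness 39
G: 85→87, due 29, tardiness 58
H: 87→114, due 39, tardiness 75
I: 114→139, due 32, tardiness 107
Sum = 0+0+0+0+12+39+58+75+107 = 291.

291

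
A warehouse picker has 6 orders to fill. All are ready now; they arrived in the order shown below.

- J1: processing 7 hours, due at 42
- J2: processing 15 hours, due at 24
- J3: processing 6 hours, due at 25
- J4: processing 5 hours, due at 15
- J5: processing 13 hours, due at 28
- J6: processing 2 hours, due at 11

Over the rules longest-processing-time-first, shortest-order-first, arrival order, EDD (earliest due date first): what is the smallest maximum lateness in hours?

LPT (decreasing processing time): J2 J5 J1 J3 J4 J6.
J2: 0→15, due 24, lateness -9
J5: 15→28, due 28, lateness 0
J1: 28→35, due 42, lateness -7
J3: 35→41, due 25, lateness 16
J4: 41→46, due 15, lateness 31
J6: 46→48, due 11, lateness 37
Maximum = 37.
SPT (increasing processing time): J6 J4 J3 J1 J5 J2.
J6: 0→2, due 11, lateness -9
J4: 2→7, due 15, lateness -8
J3: 7→13, due 25, lateness -12
J1: 13→20, due 42, lateness -22
J5: 20→33, due 28, lateness 5
J2: 33→48, due 24, lateness 24
Maximum = 24.
FIFO (arrival order): J1 J2 J3 J4 J5 J6.
J1: 0→7, due 42, lateness -35
J2: 7→22, due 24, lateness -2
J3: 22→28, due 25, lateness 3
J4: 28→33, due 15, lateness 18
J5: 33→46, due 28, lateness 18
J6: 46→48, due 11, lateness 37
Maximum = 37.
EDD (increasing due date): J6 J4 J2 J3 J5 J1.
J6: 0→2, due 11, lateness -9
J4: 2→7, due 15, lateness -8
J2: 7→22, due 24, lateness -2
J3: 22→28, due 25, lateness 3
J5: 28→41, due 28, lateness 13
J1: 41→48, due 42, lateness 6
Maximum = 13.
LPT 37, SPT 24, FIFO 37, EDD 13 → minimum 13.

13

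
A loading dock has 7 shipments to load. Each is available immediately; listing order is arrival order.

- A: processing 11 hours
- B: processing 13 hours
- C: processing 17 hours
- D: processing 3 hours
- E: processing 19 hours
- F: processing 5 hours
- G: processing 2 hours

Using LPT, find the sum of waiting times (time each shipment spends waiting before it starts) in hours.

LPT (decreasing processing time): E C B A F D G.
E: waits 0, runs 0→19
C: waits 19, runs 19→36
B: waits 36, runs 36→49
A: waits 49, runs 49→60
F: waits 60, runs 60→65
D: waits 65, runs 65→68
G: waits 68, runs 68→70
Sum = 0+19+36+49+60+65+68 = 297.

297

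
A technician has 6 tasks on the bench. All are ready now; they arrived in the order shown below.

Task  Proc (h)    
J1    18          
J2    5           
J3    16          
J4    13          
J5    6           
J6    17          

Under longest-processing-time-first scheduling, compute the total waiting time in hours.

LPT (decreasing processing time): J1 J6 J3 J4 J5 J2.
J1: waits 0, runs 0→18
J6: waits 18, runs 18→35
J3: waits 35, runs 35→51
J4: waits 51, runs 51→64
J5: waits 64, runs 64→70
J2: waits 70, runs 70→75
Sum = 0+18+35+51+64+70 = 238.

238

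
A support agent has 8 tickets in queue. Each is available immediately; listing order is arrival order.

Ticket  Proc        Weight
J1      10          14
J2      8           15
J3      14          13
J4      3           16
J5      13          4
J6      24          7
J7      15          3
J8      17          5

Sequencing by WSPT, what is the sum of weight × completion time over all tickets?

2414

WSPT (decreasing weight/processing-time ratio): J4 J2 J1 J3 J5 J8 J6 J7.
J4: finishes 3, weight 16, w·C = 48
J2: finishes 11, weight 15, w·C = 165
J1: finishes 21, weight 14, w·C = 294
J3: finishes 35, weight 13, w·C = 455
J5: finishes 48, weight 4, w·C = 192
J8: finishes 65, weight 5, w·C = 325
J6: finishes 89, weight 7, w·C = 623
J7: finishes 104, weight 3, w·C = 312
Sum = 48+165+294+455+192+325+623+312 = 2414.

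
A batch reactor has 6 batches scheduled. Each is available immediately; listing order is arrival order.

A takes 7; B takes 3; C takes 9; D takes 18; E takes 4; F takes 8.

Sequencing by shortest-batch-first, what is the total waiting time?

SPT (increasing processing time): B E A F C D.
B: waits 0, runs 0→3
E: waits 3, runs 3→7
A: waits 7, runs 7→14
F: waits 14, runs 14→22
C: waits 22, runs 22→31
D: waits 31, runs 31→49
Sum = 0+3+7+14+22+31 = 77.

77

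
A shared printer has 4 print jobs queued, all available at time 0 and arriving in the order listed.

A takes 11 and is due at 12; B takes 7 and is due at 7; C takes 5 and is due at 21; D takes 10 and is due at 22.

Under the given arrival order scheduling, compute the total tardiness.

24

FIFO (arrival order): A B C D.
A: 0→11, due 12, tardiness 0
B: 11→18, due 7, tardiness 11
C: 18→23, due 21, tardiness 2
D: 23→33, due 22, tardiness 11
Sum = 0+11+2+11 = 24.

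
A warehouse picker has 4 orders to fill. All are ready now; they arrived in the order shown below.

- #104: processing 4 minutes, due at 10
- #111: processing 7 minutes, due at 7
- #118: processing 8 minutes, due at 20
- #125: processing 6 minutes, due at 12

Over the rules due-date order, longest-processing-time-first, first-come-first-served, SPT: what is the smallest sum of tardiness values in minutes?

EDD (increasing due date): #111 #104 #125 #118.
#111: 0→7, due 7, tardiness 0
#104: 7→11, due 10, tardiness 1
#125: 11→17, due 12, tardiness 5
#118: 17→25, due 20, tardiness 5
Sum = 0+1+5+5 = 11.
LPT (decreasing processing time): #118 #111 #125 #104.
#118: 0→8, due 20, tardiness 0
#111: 8→15, due 7, tardiness 8
#125: 15→21, due 12, tardiness 9
#104: 21→25, due 10, tardiness 15
Sum = 0+8+9+15 = 32.
FIFO (arrival order): #104 #111 #118 #125.
#104: 0→4, due 10, tardiness 0
#111: 4→11, due 7, tardiness 4
#118: 11→19, due 20, tardiness 0
#125: 19→25, due 12, tardiness 13
Sum = 0+4+0+13 = 17.
SPT (increasing processing time): #104 #125 #111 #118.
#104: 0→4, due 10, tardiness 0
#125: 4→10, due 12, tardiness 0
#111: 10→17, due 7, tardiness 10
#118: 17→25, due 20, tardiness 5
Sum = 0+0+10+5 = 15.
EDD 11, LPT 32, FIFO 17, SPT 15 → minimum 11.

11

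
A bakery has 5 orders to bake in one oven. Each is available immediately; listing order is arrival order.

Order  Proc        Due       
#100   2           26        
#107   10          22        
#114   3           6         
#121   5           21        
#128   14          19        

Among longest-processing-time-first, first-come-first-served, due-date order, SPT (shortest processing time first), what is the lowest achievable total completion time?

LPT (decreasing processing time): #128 #107 #121 #114 #100.
#128: 0→14
#107: 14→24
#121: 24→29
#114: 29→32
#100: 32→34
Sum = 14+24+29+32+34 = 133.
FIFO (arrival order): #100 #107 #114 #121 #128.
#100: 0→2
#107: 2→12
#114: 12→15
#121: 15→20
#128: 20→34
Sum = 2+12+15+20+34 = 83.
EDD (increasing due date): #114 #128 #121 #107 #100.
#114: 0→3
#128: 3→17
#121: 17→22
#107: 22→32
#100: 32→34
Sum = 3+17+22+32+34 = 108.
SPT (increasing processing time): #100 #114 #121 #107 #128.
#100: 0→2
#114: 2→5
#121: 5→10
#107: 10→20
#128: 20→34
Sum = 2+5+10+20+34 = 71.
LPT 133, FIFO 83, EDD 108, SPT 71 → minimum 71.

71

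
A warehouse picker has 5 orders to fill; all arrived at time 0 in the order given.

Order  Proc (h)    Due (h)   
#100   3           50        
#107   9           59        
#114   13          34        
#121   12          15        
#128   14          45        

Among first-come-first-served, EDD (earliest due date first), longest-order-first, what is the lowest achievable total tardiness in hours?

FIFO (arrival order): #100 #107 #114 #121 #128.
#100: 0→3, due 50, tardiness 0
#107: 3→12, due 59, tardiness 0
#114: 12→25, due 34, tardiness 0
#121: 25→37, due 15, tardiness 22
#128: 37→51, due 45, tardiness 6
Sum = 0+0+0+22+6 = 28.
EDD (increasing due date): #121 #114 #128 #100 #107.
#121: 0→12, due 15, tardiness 0
#114: 12→25, due 34, tardiness 0
#128: 25→39, due 45, tardiness 0
#100: 39→42, due 50, tardiness 0
#107: 42→51, due 59, tardiness 0
Sum = 0+0+0+0+0 = 0.
LPT (decreasing processing time): #128 #114 #121 #107 #100.
#128: 0→14, due 45, tardiness 0
#114: 14→27, due 34, tardiness 0
#121: 27→39, due 15, tardiness 24
#107: 39→48, due 59, tardiness 0
#100: 48→51, due 50, tardiness 1
Sum = 0+0+24+0+1 = 25.
FIFO 28, EDD 0, LPT 25 → minimum 0.

0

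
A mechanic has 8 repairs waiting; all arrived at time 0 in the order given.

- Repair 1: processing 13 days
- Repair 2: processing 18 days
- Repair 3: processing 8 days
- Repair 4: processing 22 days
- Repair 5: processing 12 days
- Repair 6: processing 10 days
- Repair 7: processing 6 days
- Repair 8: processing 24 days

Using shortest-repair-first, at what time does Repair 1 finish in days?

49

SPT (increasing processing time): Repair 7 Repair 3 Repair 6 Repair 5 Repair 1 Repair 2 Repair 4 Repair 8.
Repair 7: 0→6
Repair 3: 6→14
Repair 6: 14→24
Repair 5: 24→36
Repair 1: 36→49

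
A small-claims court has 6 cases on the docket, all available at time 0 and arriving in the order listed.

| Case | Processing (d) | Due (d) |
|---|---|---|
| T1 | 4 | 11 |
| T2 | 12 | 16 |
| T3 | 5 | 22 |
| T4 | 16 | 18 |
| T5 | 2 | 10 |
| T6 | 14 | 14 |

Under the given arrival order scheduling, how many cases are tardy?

3

FIFO (arrival order): T1 T2 T3 T4 T5 T6.
T1: 0→4, due 11, tardiness 0
T2: 4→16, due 16, tardiness 0
T3: 16→21, due 22, tardiness 0
T4: 21→37, due 18, tardiness 19
T5: 37→39, due 10, tardiness 29
T6: 39→53, due 14, tardiness 39
Late cases: 3.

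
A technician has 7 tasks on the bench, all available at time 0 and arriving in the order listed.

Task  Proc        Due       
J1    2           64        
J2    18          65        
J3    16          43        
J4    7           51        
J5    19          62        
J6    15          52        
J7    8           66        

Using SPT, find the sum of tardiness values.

SPT (increasing processing time): J1 J4 J7 J6 J3 J2 J5.
J1: 0→2, due 64, tardiness 0
J4: 2→9, due 51, tardiness 0
J7: 9→17, due 66, tardiness 0
J6: 17→32, due 52, tardiness 0
J3: 32→48, due 43, tardiness 5
J2: 48→66, due 65, tardiness 1
J5: 66→85, due 62, tardiness 23
Sum = 0+0+0+0+5+1+23 = 29.

29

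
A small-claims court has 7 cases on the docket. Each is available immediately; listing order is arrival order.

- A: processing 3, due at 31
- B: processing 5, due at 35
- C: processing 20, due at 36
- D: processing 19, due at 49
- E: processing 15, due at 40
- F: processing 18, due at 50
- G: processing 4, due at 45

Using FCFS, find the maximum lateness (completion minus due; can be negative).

FIFO (arrival order): A B C D E F G.
A: 0→3, due 31, lateness -28
B: 3→8, due 35, lateness -27
C: 8→28, due 36, lateness -8
D: 28→47, due 49, lateness -2
E: 47→62, due 40, lateness 22
F: 62→80, due 50, lateness 30
G: 80→84, due 45, lateness 39
Maximum = 39.

39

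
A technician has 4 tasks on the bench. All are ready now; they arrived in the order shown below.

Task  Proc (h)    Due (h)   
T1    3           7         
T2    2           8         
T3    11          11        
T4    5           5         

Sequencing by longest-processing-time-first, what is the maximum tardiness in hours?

LPT (decreasing processing time): T3 T4 T1 T2.
T3: 0→11, due 11, tardiness 0
T4: 11→16, due 5, tardiness 11
T1: 16→19, due 7, tardiness 12
T2: 19→21, due 8, tardiness 13
Maximum = 13.

13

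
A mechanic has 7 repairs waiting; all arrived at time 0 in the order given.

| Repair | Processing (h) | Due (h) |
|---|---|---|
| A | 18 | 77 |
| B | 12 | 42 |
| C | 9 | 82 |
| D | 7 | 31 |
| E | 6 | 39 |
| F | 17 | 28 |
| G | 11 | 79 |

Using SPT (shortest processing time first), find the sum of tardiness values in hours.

40

SPT (increasing processing time): E D C G B F A.
E: 0→6, due 39, tardiness 0
D: 6→13, due 31, tardiness 0
C: 13→22, due 82, tardiness 0
G: 22→33, due 79, tardiness 0
B: 33→45, due 42, tardiness 3
F: 45→62, due 28, tardiness 34
A: 62→80, due 77, tardiness 3
Sum = 0+0+0+0+3+34+3 = 40.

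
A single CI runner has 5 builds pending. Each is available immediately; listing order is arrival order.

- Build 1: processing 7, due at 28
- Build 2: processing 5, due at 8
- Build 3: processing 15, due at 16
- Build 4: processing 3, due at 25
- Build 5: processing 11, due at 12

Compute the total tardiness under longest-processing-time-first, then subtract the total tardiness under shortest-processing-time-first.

LPT (decreasing processing time): Build 3 Build 5 Build 1 Build 2 Build 4.
Build 3: 0→15, due 16, tardiness 0
Build 5: 15→26, due 12, tardiness 14
Build 1: 26→33, due 28, tardiness 5
Build 2: 33→38, due 8, tardiness 30
Build 4: 38→41, due 25, tardiness 16
Sum = 0+14+5+30+16 = 65.
SPT (increasing processing time): Build 4 Build 2 Build 1 Build 5 Build 3.
Build 4: 0→3, due 25, tardiness 0
Build 2: 3→8, due 8, tardiness 0
Build 1: 8→15, due 28, tardiness 0
Build 5: 15→26, due 12, tardiness 14
Build 3: 26→41, due 16, tardiness 25
Sum = 0+0+0+14+25 = 39.
Difference = 65 − 39 = 26.

26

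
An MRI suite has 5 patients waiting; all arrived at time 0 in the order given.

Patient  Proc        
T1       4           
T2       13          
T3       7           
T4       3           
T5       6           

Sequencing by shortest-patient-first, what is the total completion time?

SPT (increasing processing time): T4 T1 T5 T3 T2.
T4: 0→3
T1: 3→7
T5: 7→13
T3: 13→20
T2: 20→33
Sum = 3+7+13+20+33 = 76.

76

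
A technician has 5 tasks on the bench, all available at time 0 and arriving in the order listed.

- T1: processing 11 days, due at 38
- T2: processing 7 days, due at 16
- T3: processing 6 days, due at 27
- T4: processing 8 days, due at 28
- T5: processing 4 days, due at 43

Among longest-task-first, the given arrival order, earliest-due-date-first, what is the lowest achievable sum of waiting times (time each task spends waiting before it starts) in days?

73

LPT (decreasing processing time): T1 T4 T2 T3 T5.
T1: waits 0, runs 0→11
T4: waits 11, runs 11→19
T2: waits 19, runs 19→26
T3: waits 26, runs 26→32
T5: waits 32, runs 32→36
Sum = 0+11+19+26+32 = 88.
FIFO (arrival order): T1 T2 T3 T4 T5.
T1: waits 0, runs 0→11
T2: waits 11, runs 11→18
T3: waits 18, runs 18→24
T4: waits 24, runs 24→32
T5: waits 32, runs 32→36
Sum = 0+11+18+24+32 = 85.
EDD (increasing due date): T2 T3 T4 T1 T5.
T2: waits 0, runs 0→7
T3: waits 7, runs 7→13
T4: waits 13, runs 13→21
T1: waits 21, runs 21→32
T5: waits 32, runs 32→36
Sum = 0+7+13+21+32 = 73.
LPT 88, FIFO 85, EDD 73 → minimum 73.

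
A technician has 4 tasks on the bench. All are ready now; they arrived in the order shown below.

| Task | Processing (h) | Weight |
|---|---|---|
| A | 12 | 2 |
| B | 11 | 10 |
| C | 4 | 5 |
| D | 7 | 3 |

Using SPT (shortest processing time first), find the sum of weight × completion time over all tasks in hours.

341

SPT (increasing processing time): C D B A.
C: finishes 4, weight 5, w·C = 20
D: finishes 11, weight 3, w·C = 33
B: finishes 22, weight 10, w·C = 220
A: finishes 34, weight 2, w·C = 68
Sum = 20+33+220+68 = 341.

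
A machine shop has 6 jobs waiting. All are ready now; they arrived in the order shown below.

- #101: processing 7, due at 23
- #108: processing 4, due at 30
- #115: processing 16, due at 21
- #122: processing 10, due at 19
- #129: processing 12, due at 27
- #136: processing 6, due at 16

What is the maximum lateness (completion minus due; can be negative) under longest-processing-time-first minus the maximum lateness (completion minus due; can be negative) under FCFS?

LPT (decreasing processing time): #115 #129 #122 #101 #136 #108.
#115: 0→16, due 21, lateness -5
#129: 16→28, due 27, lateness 1
#122: 28→38, due 19, lateness 19
#101: 38→45, due 23, lateness 22
#136: 45→51, due 16, lateness 35
#108: 51→55, due 30, lateness 25
Maximum = 35.
FIFO (arrival order): #101 #108 #115 #122 #129 #136.
#101: 0→7, due 23, lateness -16
#108: 7→11, due 30, lateness -19
#115: 11→27, due 21, lateness 6
#122: 27→37, due 19, lateness 18
#129: 37→49, due 27, lateness 22
#136: 49→55, due 16, lateness 39
Maximum = 39.
Difference = 35 − 39 = -4.

-4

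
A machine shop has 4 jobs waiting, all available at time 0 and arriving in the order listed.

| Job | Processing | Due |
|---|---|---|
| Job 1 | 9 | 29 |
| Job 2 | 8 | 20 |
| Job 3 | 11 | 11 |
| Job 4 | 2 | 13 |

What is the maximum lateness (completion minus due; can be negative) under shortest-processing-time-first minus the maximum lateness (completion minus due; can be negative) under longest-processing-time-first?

2

SPT (increasing processing time): Job 4 Job 2 Job 1 Job 3.
Job 4: 0→2, due 13, lateness -11
Job 2: 2→10, due 20, lateness -10
Job 1: 10→19, due 29, lateness -10
Job 3: 19→30, due 11, lateness 19
Maximum = 19.
LPT (decreasing processing time): Job 3 Job 1 Job 2 Job 4.
Job 3: 0→11, due 11, lateness 0
Job 1: 11→20, due 29, lateness -9
Job 2: 20→28, due 20, lateness 8
Job 4: 28→30, due 13, lateness 17
Maximum = 17.
Difference = 19 − 17 = 2.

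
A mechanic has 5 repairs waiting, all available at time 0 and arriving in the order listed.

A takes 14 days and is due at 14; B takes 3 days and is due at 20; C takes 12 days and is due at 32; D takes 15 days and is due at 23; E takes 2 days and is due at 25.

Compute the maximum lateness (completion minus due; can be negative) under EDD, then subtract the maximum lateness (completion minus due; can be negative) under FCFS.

EDD (increasing due date): A B D E C.
A: 0→14, due 14, lateness 0
B: 14→17, due 20, lateness -3
D: 17→32, due 23, lateness 9
E: 32→34, due 25, lateness 9
C: 34→46, due 32, lateness 14
Maximum = 14.
FIFO (arrival order): A B C D E.
A: 0→14, due 14, lateness 0
B: 14→17, due 20, lateness -3
C: 17→29, due 32, lateness -3
D: 29→44, due 23, lateness 21
E: 44→46, due 25, lateness 21
Maximum = 21.
Difference = 14 − 21 = -7.

-7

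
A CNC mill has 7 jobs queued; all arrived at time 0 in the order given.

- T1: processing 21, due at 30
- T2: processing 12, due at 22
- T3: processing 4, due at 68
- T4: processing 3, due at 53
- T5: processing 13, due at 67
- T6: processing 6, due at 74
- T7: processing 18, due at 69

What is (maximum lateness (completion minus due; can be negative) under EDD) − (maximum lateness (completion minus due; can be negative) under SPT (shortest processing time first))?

EDD (increasing due date): T2 T1 T4 T5 T3 T7 T6.
T2: 0→12, due 22, lateness -10
T1: 12→33, due 30, lateness 3
T4: 33→36, due 53, lateness -17
T5: 36→49, due 67, lateness -18
T3: 49→53, due 68, lateness -15
T7: 53→71, due 69, lateness 2
T6: 71→77, due 74, lateness 3
Maximum = 3.
SPT (increasing processing time): T4 T3 T6 T2 T5 T7 T1.
T4: 0→3, due 53, lateness -50
T3: 3→7, due 68, lateness -61
T6: 7→13, due 74, lateness -61
T2: 13→25, due 22, lateness 3
T5: 25→38, due 67, lateness -29
T7: 38→56, due 69, lateness -13
T1: 56→77, due 30, lateness 47
Maximum = 47.
Difference = 3 − 47 = -44.

-44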